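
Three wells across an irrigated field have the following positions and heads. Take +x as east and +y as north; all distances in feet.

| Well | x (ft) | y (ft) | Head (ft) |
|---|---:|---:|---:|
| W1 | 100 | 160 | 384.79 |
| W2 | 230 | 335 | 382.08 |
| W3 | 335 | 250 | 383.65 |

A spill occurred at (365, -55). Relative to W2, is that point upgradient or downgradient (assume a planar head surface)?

With h = a·x + b·y + c and W1 as origin, the differences give:
  130·a + 175·b = -2.71
  235·a + 90·b = -1.14
Eliminate b (×90 and ×175, subtract): -29425·a = -44.400 → a = ∂h/∂x = +0.001509
Back-substitute: b = ∂h/∂y = -0.01661.
Head at (365, -55) = 384.79 + (+0.001509)·(265) + (-0.01661)·(-215) = 388.76 ft.
That is higher than the 382.08 ft at W2, so the point is upgradient.

upgradient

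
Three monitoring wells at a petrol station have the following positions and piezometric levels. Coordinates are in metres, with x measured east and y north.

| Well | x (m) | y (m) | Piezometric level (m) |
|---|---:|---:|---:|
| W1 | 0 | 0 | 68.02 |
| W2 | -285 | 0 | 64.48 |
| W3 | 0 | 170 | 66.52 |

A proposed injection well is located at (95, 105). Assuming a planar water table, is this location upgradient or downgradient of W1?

upgradient

∂h/∂x = (64.48 − 68.02) / (-285 − 0) = +0.01242
∂h/∂y = (66.52 − 68.02) / (170 − 0) = -0.008824
Head at (95, 105) = 68.02 + (+0.01242)·(95) + (-0.008824)·(105) = 68.27 m.
That is higher than the 68.02 m at W1, so the point is upgradient.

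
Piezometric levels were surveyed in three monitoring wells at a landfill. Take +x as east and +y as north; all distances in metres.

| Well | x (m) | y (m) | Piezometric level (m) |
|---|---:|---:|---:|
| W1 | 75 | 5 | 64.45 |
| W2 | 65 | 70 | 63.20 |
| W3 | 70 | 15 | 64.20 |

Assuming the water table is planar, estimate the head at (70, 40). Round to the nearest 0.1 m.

Taking W1 as reference: W2−W1 = (-10, 65, -1.25); W3−W1 = (-5, 10, -0.25).
Solve a·Δx + b·Δy = Δh: det = (-10)·10 − (-5)·65 = 225.
∂h/∂x = [(-1.25)·10 − (-0.25)·65] / 225 = +0.01667
∂h/∂y = [(-10)·(-0.25) − (-5)·(-1.25)] / 225 = -0.01667
h(70, 40) = 64.45 + (+0.01667)·(-5) + (-0.01667)·(35) = 64.45 -0.083 -0.583 = 63.783 m.

63.8 m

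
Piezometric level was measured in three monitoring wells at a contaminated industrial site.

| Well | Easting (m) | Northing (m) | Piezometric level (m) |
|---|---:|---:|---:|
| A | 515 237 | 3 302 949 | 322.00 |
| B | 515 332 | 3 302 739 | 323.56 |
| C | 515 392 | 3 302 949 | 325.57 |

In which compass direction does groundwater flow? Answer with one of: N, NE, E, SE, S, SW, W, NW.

W

With h = a·x + b·y + c and A as origin, the differences give:
  95·a + (-210)·b = +1.56
  155·a + 0·b = +3.57
Eliminate b (×0 and ×(-210), subtract): 32550·a = 749.700 → a = ∂h/∂x = +0.02303
Back-substitute: b = ∂h/∂y = +0.002991.
Flow = −∇h = (-0.02303 east, -0.002991 north), which points west.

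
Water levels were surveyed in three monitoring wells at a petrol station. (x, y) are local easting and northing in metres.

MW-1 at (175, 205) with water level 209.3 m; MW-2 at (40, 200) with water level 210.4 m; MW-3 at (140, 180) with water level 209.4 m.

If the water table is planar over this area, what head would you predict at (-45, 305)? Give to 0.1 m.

Taking MW-1 as reference: MW-2−MW-1 = (-135, -5, +1.1); MW-3−MW-1 = (-35, -25, +0.1).
Determinant of the coordinate differences = (-135)·(-25) − (-35)·(-5) = 3200.
∂h/∂x = [(+1.1)·(-25) − (+0.1)·(-5)] / 3200 = -0.008437
∂h/∂y = [(-135)·(+0.1) − (-35)·(+1.1)] / 3200 = +0.007813
h(-45, 305) = 209.3 + (-0.008437)·(-220) + (+0.007813)·(100) = 209.3 +1.856 +0.781 = 211.938 m.

211.9 m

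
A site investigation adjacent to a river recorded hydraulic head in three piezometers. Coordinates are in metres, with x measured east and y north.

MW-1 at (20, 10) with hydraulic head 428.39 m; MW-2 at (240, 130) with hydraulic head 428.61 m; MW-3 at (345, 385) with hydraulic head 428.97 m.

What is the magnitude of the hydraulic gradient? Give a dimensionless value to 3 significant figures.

0.00132

With h = a·x + b·y + c and MW-1 as origin, the differences give:
  220·a + 120·b = +0.22
  325·a + 375·b = +0.58
Eliminate b (×375 and ×120, subtract): 43500·a = 12.900 → a = ∂h/∂x = +0.0002966
Back-substitute: b = ∂h/∂y = +0.001290.
|∇h| = √(0.0002966² + 0.001290²) = 0.001324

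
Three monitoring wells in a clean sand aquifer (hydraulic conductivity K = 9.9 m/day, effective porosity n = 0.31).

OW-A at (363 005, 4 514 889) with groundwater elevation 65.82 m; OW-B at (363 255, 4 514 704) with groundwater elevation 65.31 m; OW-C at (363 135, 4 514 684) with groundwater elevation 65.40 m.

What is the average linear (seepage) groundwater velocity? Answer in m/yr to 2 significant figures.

Differences from OW-A: to OW-B (Δx, Δy, Δh) = (250, -185, -0.51); to OW-C = (130, -205, -0.42).
Solve a·Δx + b·Δy = Δh: det = 250·(-205) − 130·(-185) = -27200.
∂h/∂x = [(-0.51)·(-205) − (-0.42)·(-185)] / -27200 = -0.0009871
∂h/∂y = [250·(-0.42) − 130·(-0.51)] / -27200 = +0.001423
|∇h| = √(-0.0009871² + 0.001423²) = 0.001732
Seepage velocity v = K·i/n = 9.9 × 0.001732 / 0.31 = 0.05531 m/day = 20.2 m/yr.

20 m/yr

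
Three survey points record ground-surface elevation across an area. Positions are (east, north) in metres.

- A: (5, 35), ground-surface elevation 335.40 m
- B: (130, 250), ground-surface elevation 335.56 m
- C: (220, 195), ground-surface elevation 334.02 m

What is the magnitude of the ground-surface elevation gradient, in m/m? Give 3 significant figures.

0.0146 m/m

Differences from A: to B (Δx, Δy, Δh) = (125, 215, +0.16); to C = (215, 160, -1.38).
Solve a·Δx + b·Δy = Δz: det = 125·160 − 215·215 = -26225.
∂z/∂x = [(+0.16)·160 − (-1.38)·215] / -26225 = -0.01229
∂z/∂y = [125·(-1.38) − 215·(+0.16)] / -26225 = +0.007889
|∇f| = √(-0.01229² + 0.007889²) = 0.0146 m/m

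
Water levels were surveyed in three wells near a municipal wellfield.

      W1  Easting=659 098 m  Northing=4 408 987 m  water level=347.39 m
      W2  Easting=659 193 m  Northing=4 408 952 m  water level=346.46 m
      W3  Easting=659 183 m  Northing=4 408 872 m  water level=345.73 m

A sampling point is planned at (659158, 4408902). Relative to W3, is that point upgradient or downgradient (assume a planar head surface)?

upgradient

With h = a·x + b·y + c and W1 as origin, the differences give:
  95·a + (-35)·b = -0.93
  85·a + (-115)·b = -1.66
Eliminate b (×(-115) and ×(-35), subtract): -7950·a = 48.850 → a = ∂h/∂x = -0.006145
Back-substitute: b = ∂h/∂y = +0.009893.
Head at (659158, 4408902) = 347.39 + (-0.006145)·(60) + (+0.009893)·(-85) = 346.18 m.
That is higher than the 345.73 m at W3, so the point is upgradient.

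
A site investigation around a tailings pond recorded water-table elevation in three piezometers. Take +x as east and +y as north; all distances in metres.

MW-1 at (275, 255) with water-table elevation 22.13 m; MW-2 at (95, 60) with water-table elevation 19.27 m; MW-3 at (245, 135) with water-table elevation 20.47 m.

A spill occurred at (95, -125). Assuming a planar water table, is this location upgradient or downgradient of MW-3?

downgradient

Differences from MW-1: to MW-2 (Δx, Δy, Δh) = (-180, -195, -2.86); to MW-3 = (-30, -120, -1.66).
Solve a·Δx + b·Δy = Δh: det = (-180)·(-120) − (-30)·(-195) = 15750.
∂h/∂x = [(-2.86)·(-120) − (-1.66)·(-195)] / 15750 = +0.001238
∂h/∂y = [(-180)·(-1.66) − (-30)·(-2.86)] / 15750 = +0.01352
Head at (95, -125) = 22.13 + (+0.001238)·(-180) + (+0.01352)·(-380) = 16.77 m.
That is lower than the 20.47 m at MW-3, so the point is downgradient.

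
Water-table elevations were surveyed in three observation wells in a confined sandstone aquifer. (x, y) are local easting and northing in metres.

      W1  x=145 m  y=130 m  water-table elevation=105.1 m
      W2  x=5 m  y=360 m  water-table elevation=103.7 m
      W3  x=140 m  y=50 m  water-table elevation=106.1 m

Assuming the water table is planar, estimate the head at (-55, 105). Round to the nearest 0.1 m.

With h = a·x + b·y + c and W1 as origin, the differences give:
  (-140)·a + 230·b = -1.4
  (-5)·a + (-80)·b = +1.0
Eliminate b (×(-80) and ×230, subtract): 12350·a = -118.00 → a = ∂h/∂x = -0.009555
Back-substitute: b = ∂h/∂y = -0.01190.
h(-55, 105) = 105.1 + (-0.009555)·(-200) + (-0.01190)·(-25) = 105.1 +1.911 +0.298 = 107.309 m.

107.3 m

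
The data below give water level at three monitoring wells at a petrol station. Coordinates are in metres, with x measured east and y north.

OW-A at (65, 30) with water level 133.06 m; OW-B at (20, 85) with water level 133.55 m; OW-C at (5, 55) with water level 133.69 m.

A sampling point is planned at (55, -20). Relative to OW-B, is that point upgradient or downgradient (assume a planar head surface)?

downgradient

With h = a·x + b·y + c and OW-A as origin, the differences give:
  (-45)·a + 55·b = +0.49
  (-60)·a + 25·b = +0.63
Eliminate b (×25 and ×55, subtract): 2175·a = -22.400 → a = ∂h/∂x = -0.01030
Back-substitute: b = ∂h/∂y = +0.0004828.
Head at (55, -20) = 133.06 + (-0.01030)·(-10) + (+0.0004828)·(-50) = 133.14 m.
That is lower than the 133.55 m at OW-B, so the point is downgradient.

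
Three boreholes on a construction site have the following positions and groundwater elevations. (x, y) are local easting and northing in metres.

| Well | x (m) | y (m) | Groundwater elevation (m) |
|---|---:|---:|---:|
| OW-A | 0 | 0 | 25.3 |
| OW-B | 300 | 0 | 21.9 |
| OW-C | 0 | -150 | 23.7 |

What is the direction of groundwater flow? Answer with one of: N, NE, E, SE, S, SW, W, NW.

SE

∂h/∂x = (21.9 − 25.3) / (300 − 0) = -0.01133
∂h/∂y = (23.7 − 25.3) / (-150 − 0) = +0.01067
Flow = −∇h = (+0.01133 east, -0.01067 north), which points southeast.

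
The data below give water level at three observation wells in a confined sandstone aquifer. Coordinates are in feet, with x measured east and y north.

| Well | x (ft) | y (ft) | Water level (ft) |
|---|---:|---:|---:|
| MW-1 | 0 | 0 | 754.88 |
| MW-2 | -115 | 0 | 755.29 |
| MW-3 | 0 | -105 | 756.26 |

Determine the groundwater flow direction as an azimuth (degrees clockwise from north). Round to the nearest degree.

015°

∂h/∂x = (755.29 − 754.88) / (-115 − 0) = -0.003565
∂h/∂y = (756.26 − 754.88) / (-105 − 0) = -0.01314
Flow direction (−∇h) has components (+0.003565 E, +0.01314 N).
Azimuth = atan2(E, N) = atan2(+0.003565, +0.01314) = 15.2° ≈ 015°.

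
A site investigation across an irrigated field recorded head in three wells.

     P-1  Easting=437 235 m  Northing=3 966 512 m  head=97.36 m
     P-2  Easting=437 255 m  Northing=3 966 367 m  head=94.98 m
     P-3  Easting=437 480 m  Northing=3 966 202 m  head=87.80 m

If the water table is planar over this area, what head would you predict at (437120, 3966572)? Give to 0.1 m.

Differences from P-1: to P-2 (Δx, Δy, Δh) = (20, -145, -2.38); to P-3 = (245, -310, -9.56).
Solve a·Δx + b·Δy = Δh: det = 20·(-310) − 245·(-145) = 29325.
∂h/∂x = [(-2.38)·(-310) − (-9.56)·(-145)] / 29325 = -0.02211
∂h/∂y = [20·(-9.56) − 245·(-2.38)] / 29325 = +0.01336
h(437120, 3966572) = 97.36 + (-0.02211)·(-115) + (+0.01336)·(60) = 97.36 +2.543 +0.802 = 100.705 m.

100.7 m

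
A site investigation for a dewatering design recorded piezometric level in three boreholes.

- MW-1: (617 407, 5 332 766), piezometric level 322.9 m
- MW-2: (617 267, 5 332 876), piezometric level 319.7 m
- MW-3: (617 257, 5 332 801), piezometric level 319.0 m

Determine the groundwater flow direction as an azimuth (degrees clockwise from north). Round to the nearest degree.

258°

Taking MW-1 as reference: MW-2−MW-1 = (-140, 110, -3.2); MW-3−MW-1 = (-150, 35, -3.9).
Determinant of the coordinate differences = (-140)·35 − (-150)·110 = 11600.
∂h/∂x = [(-3.2)·35 − (-3.9)·110] / 11600 = +0.02733
∂h/∂y = [(-140)·(-3.9) − (-150)·(-3.2)] / 11600 = +0.005690
Flow direction (−∇h) has components (-0.02733 E, -0.005690 N).
Azimuth = atan2(E, N) = atan2(-0.02733, -0.005690) = 258.2° ≈ 258°.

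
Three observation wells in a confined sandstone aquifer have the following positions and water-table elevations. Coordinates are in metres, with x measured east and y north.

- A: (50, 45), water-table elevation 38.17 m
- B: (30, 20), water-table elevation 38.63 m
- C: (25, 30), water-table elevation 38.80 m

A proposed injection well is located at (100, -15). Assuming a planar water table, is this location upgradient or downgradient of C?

downgradient

With h = a·x + b·y + c and A as origin, the differences give:
  (-20)·a + (-25)·b = +0.46
  (-25)·a + (-15)·b = +0.63
Eliminate b (×(-15) and ×(-25), subtract): -325·a = 8.850 → a = ∂h/∂x = -0.02723
Back-substitute: b = ∂h/∂y = +0.003385.
Head at (100, -15) = 38.17 + (-0.02723)·(50) + (+0.003385)·(-60) = 36.61 m.
That is lower than the 38.80 m at C, so the point is downgradient.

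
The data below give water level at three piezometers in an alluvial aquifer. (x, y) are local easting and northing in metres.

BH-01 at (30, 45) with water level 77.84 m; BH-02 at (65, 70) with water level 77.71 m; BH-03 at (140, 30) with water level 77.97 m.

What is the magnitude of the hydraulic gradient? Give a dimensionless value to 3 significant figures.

Differences from BH-01: to BH-02 (Δx, Δy, Δh) = (35, 25, -0.13); to BH-03 = (110, -15, +0.13).
Determinant of the coordinate differences = 35·(-15) − 110·25 = -3275.
∂h/∂x = [(-0.13)·(-15) − (+0.13)·25] / -3275 = +0.0003969
∂h/∂y = [35·(+0.13) − 110·(-0.13)] / -3275 = -0.005756
|∇h| = √(0.0003969² + -0.005756²) = 0.00577

0.00577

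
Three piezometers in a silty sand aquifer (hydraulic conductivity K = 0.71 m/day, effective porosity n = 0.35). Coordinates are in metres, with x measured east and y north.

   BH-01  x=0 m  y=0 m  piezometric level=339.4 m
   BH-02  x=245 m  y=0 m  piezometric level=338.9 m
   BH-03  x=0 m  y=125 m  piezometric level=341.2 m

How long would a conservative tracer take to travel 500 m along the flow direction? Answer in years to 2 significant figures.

∂h/∂x = (338.9 − 339.4) / (245 − 0) = -0.002041
∂h/∂y = (341.2 − 339.4) / (125 − 0) = +0.01440
|∇h| = √(-0.002041² + 0.01440²) = 0.01454
Seepage velocity v = K·i/n = 0.71 × 0.01454 / 0.35 = 0.0295 m/day.
t = 500 / 0.0295 = 1.695e+04 days = 46.4 years.

46 years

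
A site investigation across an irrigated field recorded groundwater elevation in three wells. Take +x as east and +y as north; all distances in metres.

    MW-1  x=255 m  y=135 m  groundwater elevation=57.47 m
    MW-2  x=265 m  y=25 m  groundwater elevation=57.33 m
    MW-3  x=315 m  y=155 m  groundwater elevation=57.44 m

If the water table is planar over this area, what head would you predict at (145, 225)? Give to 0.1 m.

57.7 m

Three-point gradient (reference MW-1): Δ to MW-2 = (10, -110, -0.14), Δ to MW-3 = (60, 20, -0.03).
∂h/∂x = -0.0008971, ∂h/∂y = +0.001191 (det = 6800).
h(145, 225) = 57.47 + (-0.0008971)·(-110) + (+0.001191)·(90) = 57.47 +0.099 +0.107 = 57.676 m.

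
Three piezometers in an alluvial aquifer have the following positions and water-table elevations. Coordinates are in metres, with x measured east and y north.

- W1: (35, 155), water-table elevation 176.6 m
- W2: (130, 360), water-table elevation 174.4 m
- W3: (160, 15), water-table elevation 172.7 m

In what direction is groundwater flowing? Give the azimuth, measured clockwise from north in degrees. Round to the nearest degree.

Taking W1 as reference: W2−W1 = (95, 205, -2.2); W3−W1 = (125, -140, -3.9).
Solve a·Δx + b·Δy = Δh: det = 95·(-140) − 125·205 = -38925.
∂h/∂x = [(-2.2)·(-140) − (-3.9)·205] / -38925 = -0.02845
∂h/∂y = [95·(-3.9) − 125·(-2.2)] / -38925 = +0.002453
Flow direction (−∇h) has components (+0.02845 E, -0.002453 N).
Azimuth = atan2(E, N) = atan2(+0.02845, -0.002453) = 94.9° ≈ 095°.

095°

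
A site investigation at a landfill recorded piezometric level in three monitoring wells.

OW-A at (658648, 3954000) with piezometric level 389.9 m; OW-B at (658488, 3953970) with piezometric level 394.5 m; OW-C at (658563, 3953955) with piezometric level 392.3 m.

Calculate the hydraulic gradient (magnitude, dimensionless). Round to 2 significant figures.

0.029

Differences from OW-A: to OW-B (Δx, Δy, Δh) = (-160, -30, +4.6); to OW-C = (-85, -45, +2.4).
Determinant of the coordinate differences = (-160)·(-45) − (-85)·(-30) = 4650.
∂h/∂x = [(+4.6)·(-45) − (+2.4)·(-30)] / 4650 = -0.02903
∂h/∂y = [(-160)·(+2.4) − (-85)·(+4.6)] / 4650 = +0.001505
|∇h| = √(-0.02903² + 0.001505²) = 0.02907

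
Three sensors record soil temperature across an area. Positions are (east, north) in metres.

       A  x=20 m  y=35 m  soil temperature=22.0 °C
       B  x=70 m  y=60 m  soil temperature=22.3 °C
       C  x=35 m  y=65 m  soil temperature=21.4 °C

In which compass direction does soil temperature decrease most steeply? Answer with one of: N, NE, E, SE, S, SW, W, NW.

Differences from A: to B (Δx, Δy, Δh) = (50, 25, +0.3); to C = (15, 30, -0.6).
Determinant of the coordinate differences = 50·30 − 15·25 = 1125.
∂T/∂x = [(+0.3)·30 − (-0.6)·25] / 1125 = +0.02133
∂T/∂y = [50·(-0.6) − 15·(+0.3)] / 1125 = -0.03067
Steepest decrease is along −∇f = (-0.02133 E, +0.03067 N) → northwest.

NW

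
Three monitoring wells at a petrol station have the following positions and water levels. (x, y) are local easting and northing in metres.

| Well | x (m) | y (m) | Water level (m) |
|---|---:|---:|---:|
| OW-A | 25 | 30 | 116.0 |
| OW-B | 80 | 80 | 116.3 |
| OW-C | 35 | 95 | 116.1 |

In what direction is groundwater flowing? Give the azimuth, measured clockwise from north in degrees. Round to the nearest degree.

With h = a·x + b·y + c and OW-A as origin, the differences give:
  55·a + 50·b = +0.3
  10·a + 65·b = +0.1
Eliminate b (×65 and ×50, subtract): 3075·a = 14.50 → a = ∂h/∂x = +0.004715
Back-substitute: b = ∂h/∂y = +0.0008130.
Flow direction (−∇h) has components (-0.004715 E, -0.0008130 N).
Azimuth = atan2(E, N) = atan2(-0.004715, -0.0008130) = 260.2° ≈ 260°.

260°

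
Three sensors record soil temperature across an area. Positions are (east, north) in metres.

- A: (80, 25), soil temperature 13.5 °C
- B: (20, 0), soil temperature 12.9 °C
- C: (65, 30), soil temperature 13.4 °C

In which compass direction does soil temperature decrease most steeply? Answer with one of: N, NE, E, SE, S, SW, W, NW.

SW

Differences from A: to B (Δx, Δy, Δh) = (-60, -25, -0.6); to C = (-15, 5, -0.1).
Solve a·Δx + b·Δy = ΔT: det = (-60)·5 − (-15)·(-25) = -675.
∂T/∂x = [(-0.6)·5 − (-0.1)·(-25)] / -675 = +0.008148
∂T/∂y = [(-60)·(-0.1) − (-15)·(-0.6)] / -675 = +0.004444
Steepest decrease is along −∇f = (-0.008148 E, -0.004444 N) → southwest.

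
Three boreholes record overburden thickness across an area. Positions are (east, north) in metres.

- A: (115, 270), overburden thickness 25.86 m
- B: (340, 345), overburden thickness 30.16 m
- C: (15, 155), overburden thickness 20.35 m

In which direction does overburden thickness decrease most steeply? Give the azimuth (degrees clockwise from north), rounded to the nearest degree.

Taking A as reference: B−A = (225, 75, +4.30); C−A = (-100, -115, -5.51).
Solve a·Δx + b·Δy = Δd: det = 225·(-115) − (-100)·75 = -18375.
∂d/∂x = [(+4.30)·(-115) − (-5.51)·75] / -18375 = +0.004422
∂d/∂y = [225·(-5.51) − (-100)·(+4.30)] / -18375 = +0.04407
Steepest decrease is along −∇f: components (-0.004422 E, -0.04407 N).
Azimuth = atan2(-0.004422, -0.04407) = 185.7° ≈ 186°.

186°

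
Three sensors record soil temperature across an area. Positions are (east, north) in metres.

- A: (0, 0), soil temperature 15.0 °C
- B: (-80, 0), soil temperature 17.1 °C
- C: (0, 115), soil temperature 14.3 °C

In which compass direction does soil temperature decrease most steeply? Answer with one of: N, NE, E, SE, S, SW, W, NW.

E

∂T/∂x = (17.1 − 15.0) / (-80 − 0) = -0.02625
∂T/∂y = (14.3 − 15.0) / (115 − 0) = -0.006087
Steepest decrease is along −∇f = (+0.02625 E, +0.006087 N) → east.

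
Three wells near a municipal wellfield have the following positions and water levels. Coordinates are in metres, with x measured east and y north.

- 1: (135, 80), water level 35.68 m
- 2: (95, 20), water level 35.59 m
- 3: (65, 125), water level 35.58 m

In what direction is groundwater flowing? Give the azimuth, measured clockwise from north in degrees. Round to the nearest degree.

257°

Three-point gradient (reference 1): Δ to 2 = (-40, -60, -0.09), Δ to 3 = (-70, 45, -0.10).
∂h/∂x = +0.001675, ∂h/∂y = +0.0003833 (det = -6000).
Flow direction (−∇h) has components (-0.001675 E, -0.0003833 N).
Azimuth = atan2(E, N) = atan2(-0.001675, -0.0003833) = 257.1° ≈ 257°.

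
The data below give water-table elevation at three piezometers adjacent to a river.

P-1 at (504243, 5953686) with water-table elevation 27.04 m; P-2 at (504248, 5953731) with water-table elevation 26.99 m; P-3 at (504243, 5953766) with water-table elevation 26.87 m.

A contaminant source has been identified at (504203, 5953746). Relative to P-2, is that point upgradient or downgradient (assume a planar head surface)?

downgradient

Three-point gradient (reference P-1): Δ to P-2 = (5, 45, -0.05), Δ to P-3 = (0, 80, -0.17).
∂h/∂x = +0.009125, ∂h/∂y = -0.002125 (det = 400).
Head at (504203, 5953746) = 27.04 + (+0.009125)·(-40) + (-0.002125)·(60) = 26.55 m.
That is lower than the 26.99 m at P-2, so the point is downgradient.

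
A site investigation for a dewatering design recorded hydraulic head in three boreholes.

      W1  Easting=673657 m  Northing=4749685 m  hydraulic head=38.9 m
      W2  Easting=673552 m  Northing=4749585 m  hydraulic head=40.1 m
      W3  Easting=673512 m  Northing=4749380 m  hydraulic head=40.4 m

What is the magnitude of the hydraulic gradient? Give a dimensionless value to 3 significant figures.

With h = a·x + b·y + c and W1 as origin, the differences give:
  (-105)·a + (-100)·b = +1.2
  (-145)·a + (-305)·b = +1.5
Eliminate b (×(-305) and ×(-100), subtract): 17525·a = -216.00 → a = ∂h/∂x = -0.01233
Back-substitute: b = ∂h/∂y = +0.0009415.
|∇h| = √(-0.01233² + 0.0009415²) = 0.01237

0.0124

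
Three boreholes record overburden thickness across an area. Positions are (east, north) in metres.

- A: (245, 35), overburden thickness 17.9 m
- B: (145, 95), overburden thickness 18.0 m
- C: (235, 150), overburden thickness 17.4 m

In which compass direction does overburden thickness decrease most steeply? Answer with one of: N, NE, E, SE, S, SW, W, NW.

NE

Three-point gradient (reference A): Δ to B = (-100, 60, +0.1), Δ to C = (-10, 115, -0.5).
∂d/∂x = -0.003807, ∂d/∂y = -0.004679 (det = -10900).
Steepest decrease is along −∇f = (+0.003807 E, +0.004679 N) → northeast.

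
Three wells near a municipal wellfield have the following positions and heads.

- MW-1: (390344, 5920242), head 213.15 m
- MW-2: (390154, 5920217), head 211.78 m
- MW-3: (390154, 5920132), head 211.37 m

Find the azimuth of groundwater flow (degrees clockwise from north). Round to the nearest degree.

Taking MW-1 as reference: MW-2−MW-1 = (-190, -25, -1.37); MW-3−MW-1 = (-190, -110, -1.78).
Solve a·Δx + b·Δy = Δh: det = (-190)·(-110) − (-190)·(-25) = 16150.
∂h/∂x = [(-1.37)·(-110) − (-1.78)·(-25)] / 16150 = +0.006576
∂h/∂y = [(-190)·(-1.78) − (-190)·(-1.37)] / 16150 = +0.004824
Flow direction (−∇h) has components (-0.006576 E, -0.004824 N).
Azimuth = atan2(E, N) = atan2(-0.006576, -0.004824) = 233.7° ≈ 234°.

234°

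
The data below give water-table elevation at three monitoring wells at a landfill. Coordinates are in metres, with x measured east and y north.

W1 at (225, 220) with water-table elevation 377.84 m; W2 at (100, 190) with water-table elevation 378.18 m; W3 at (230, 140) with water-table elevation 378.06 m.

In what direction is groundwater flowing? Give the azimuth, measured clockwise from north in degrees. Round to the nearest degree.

Differences from W1: to W2 (Δx, Δy, Δh) = (-125, -30, +0.34); to W3 = (5, -80, +0.22).
Determinant of the coordinate differences = (-125)·(-80) − 5·(-30) = 10150.
∂h/∂x = [(+0.34)·(-80) − (+0.22)·(-30)] / 10150 = -0.002030
∂h/∂y = [(-125)·(+0.22) − 5·(+0.34)] / 10150 = -0.002877
Flow direction (−∇h) has components (+0.002030 E, +0.002877 N).
Azimuth = atan2(E, N) = atan2(+0.002030, +0.002877) = 35.2° ≈ 035°.

035°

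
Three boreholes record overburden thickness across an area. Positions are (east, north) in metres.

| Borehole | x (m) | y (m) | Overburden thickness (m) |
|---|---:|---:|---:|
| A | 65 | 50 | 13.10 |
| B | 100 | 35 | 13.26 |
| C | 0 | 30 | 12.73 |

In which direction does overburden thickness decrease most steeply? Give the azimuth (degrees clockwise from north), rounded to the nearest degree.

254°

Differences from A: to B (Δx, Δy, Δh) = (35, -15, +0.16); to C = (-65, -20, -0.37).
Solve a·Δx + b·Δy = Δd: det = 35·(-20) − (-65)·(-15) = -1675.
∂d/∂x = [(+0.16)·(-20) − (-0.37)·(-15)] / -1675 = +0.005224
∂d/∂y = [35·(-0.37) − (-65)·(+0.16)] / -1675 = +0.001522
Steepest decrease is along −∇f: components (-0.005224 E, -0.001522 N).
Azimuth = atan2(-0.005224, -0.001522) = 253.8° ≈ 254°.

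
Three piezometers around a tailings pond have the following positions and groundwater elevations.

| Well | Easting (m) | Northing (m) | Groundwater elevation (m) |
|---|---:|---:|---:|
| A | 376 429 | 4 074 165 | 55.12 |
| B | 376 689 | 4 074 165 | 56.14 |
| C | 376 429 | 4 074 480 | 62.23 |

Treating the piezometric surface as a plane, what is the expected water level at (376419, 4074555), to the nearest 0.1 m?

63.9 m

∂h/∂x = (56.14 − 55.12) / (376689 − 376429) = +0.003923
∂h/∂y = (62.23 − 55.12) / (4074480 − 4074165) = +0.02257
h(376419, 4074555) = 55.12 + (+0.003923)·(-10) + (+0.02257)·(390) = 55.12 -0.039 +8.803 = 63.884 m.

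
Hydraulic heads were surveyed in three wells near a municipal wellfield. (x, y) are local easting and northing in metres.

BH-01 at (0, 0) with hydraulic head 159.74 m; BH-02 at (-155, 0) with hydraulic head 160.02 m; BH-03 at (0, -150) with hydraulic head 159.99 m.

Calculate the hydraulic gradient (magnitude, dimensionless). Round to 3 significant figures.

∂h/∂x = (160.02 − 159.74) / (-155 − 0) = -0.001806
∂h/∂y = (159.99 − 159.74) / (-150 − 0) = -0.001667
|∇h| = √(-0.001806² + -0.001667²) = 0.002458

0.00246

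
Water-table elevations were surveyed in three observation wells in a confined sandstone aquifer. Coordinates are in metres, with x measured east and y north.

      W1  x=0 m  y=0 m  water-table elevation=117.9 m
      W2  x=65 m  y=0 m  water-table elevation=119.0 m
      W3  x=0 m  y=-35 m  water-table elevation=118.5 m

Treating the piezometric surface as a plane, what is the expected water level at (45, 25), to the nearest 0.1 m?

∂h/∂x = (119.0 − 117.9) / (65 − 0) = +0.01692
∂h/∂y = (118.5 − 117.9) / (-35 − 0) = -0.01714
h(45, 25) = 117.9 + (+0.01692)·(45) + (-0.01714)·(25) = 117.9 +0.762 -0.429 = 118.233 m.

118.2 m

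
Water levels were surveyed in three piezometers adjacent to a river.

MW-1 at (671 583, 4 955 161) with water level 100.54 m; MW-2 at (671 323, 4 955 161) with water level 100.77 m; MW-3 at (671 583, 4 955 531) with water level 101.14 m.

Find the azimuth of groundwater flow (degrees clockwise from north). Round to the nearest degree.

151°

∂h/∂x = (100.77 − 100.54) / (671323 − 671583) = -0.0008846
∂h/∂y = (101.14 − 100.54) / (4955531 − 4955161) = +0.001622
Flow direction (−∇h) has components (+0.0008846 E, -0.001622 N).
Azimuth = atan2(E, N) = atan2(+0.0008846, -0.001622) = 151.4° ≈ 151°.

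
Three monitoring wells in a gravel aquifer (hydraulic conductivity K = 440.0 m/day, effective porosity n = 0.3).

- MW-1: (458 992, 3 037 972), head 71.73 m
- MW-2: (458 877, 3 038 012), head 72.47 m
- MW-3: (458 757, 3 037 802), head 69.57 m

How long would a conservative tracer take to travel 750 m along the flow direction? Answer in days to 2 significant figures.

Taking MW-1 as reference: MW-2−MW-1 = (-115, 40, +0.74); MW-3−MW-1 = (-235, -170, -2.16).
Solve a·Δx + b·Δy = Δh: det = (-115)·(-170) − (-235)·40 = 28950.
∂h/∂x = [(+0.74)·(-170) − (-2.16)·40] / 28950 = -0.001361
∂h/∂y = [(-115)·(-2.16) − (-235)·(+0.74)] / 28950 = +0.01459
|∇h| = √(-0.001361² + 0.01459²) = 0.01465
Seepage velocity v = K·i/n = 440.0 × 0.01465 / 0.3 = 21.49 m/day.
t = 750 / 21.49 = 34.9 days.

35 days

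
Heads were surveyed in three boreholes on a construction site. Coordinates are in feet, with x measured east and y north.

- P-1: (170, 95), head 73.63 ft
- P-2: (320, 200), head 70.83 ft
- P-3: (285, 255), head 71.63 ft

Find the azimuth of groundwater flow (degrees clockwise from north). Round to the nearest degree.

Differences from P-1: to P-2 (Δx, Δy, Δh) = (150, 105, -2.80); to P-3 = (115, 160, -2.00).
Determinant of the coordinate differences = 150·160 − 115·105 = 11925.
∂h/∂x = [(-2.80)·160 − (-2.00)·105] / 11925 = -0.01996
∂h/∂y = [150·(-2.00) − 115·(-2.80)] / 11925 = +0.001845
Flow direction (−∇h) has components (+0.01996 E, -0.001845 N).
Azimuth = atan2(E, N) = atan2(+0.01996, -0.001845) = 95.3° ≈ 095°.

095°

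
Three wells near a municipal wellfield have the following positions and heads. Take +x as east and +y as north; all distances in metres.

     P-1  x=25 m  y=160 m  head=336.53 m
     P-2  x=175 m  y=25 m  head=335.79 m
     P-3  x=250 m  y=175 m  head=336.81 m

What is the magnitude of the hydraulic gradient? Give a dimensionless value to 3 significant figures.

0.00644

Three-point gradient (reference P-1): Δ to P-2 = (150, -135, -0.74), Δ to P-3 = (225, 15, +0.28).
∂h/∂x = +0.0008184, ∂h/∂y = +0.006391 (det = 32625).
|∇h| = √(0.0008184² + 0.006391²) = 0.006443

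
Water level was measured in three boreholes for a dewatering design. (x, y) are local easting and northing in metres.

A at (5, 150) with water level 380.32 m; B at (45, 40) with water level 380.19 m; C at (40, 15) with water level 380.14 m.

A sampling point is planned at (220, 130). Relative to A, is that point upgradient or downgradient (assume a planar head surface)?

upgradient

Three-point gradient (reference A): Δ to B = (40, -110, -0.13), Δ to C = (35, -135, -0.18).
∂h/∂x = +0.001452, ∂h/∂y = +0.001710 (det = -1550).
Head at (220, 130) = 380.32 + (+0.001452)·(215) + (+0.001710)·(-20) = 380.60 m.
That is higher than the 380.32 m at A, so the point is upgradient.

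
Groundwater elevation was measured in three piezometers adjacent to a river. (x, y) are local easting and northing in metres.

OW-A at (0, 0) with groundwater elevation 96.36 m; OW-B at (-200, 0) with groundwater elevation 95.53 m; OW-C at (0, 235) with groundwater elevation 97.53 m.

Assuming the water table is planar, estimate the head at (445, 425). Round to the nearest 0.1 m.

∂h/∂x = (95.53 − 96.36) / (-200 − 0) = +0.004150
∂h/∂y = (97.53 − 96.36) / (235 − 0) = +0.004979
h(445, 425) = 96.36 + (+0.004150)·(445) + (+0.004979)·(425) = 96.36 +1.847 +2.116 = 100.323 m.

100.3 m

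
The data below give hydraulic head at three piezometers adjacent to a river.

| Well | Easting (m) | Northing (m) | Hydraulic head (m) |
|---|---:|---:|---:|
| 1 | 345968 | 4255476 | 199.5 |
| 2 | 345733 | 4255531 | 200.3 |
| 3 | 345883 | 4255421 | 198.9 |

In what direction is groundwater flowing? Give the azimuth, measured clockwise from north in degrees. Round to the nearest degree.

177°

Taking 1 as reference: 2−1 = (-235, 55, +0.8); 3−1 = (-85, -55, -0.6).
Determinant of the coordinate differences = (-235)·(-55) − (-85)·55 = 17600.
∂h/∂x = [(+0.8)·(-55) − (-0.6)·55] / 17600 = -0.0006250
∂h/∂y = [(-235)·(-0.6) − (-85)·(+0.8)] / 17600 = +0.01187
Flow direction (−∇h) has components (+0.0006250 E, -0.01187 N).
Azimuth = atan2(E, N) = atan2(+0.0006250, -0.01187) = 177.0° ≈ 177°.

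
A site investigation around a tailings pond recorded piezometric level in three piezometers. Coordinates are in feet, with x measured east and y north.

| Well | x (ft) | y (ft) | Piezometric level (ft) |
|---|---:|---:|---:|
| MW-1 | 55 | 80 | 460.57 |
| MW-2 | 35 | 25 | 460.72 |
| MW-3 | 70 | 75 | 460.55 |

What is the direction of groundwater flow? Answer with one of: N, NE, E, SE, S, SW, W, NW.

NE

Differences from MW-1: to MW-2 (Δx, Δy, Δh) = (-20, -55, +0.15); to MW-3 = (15, -5, -0.02).
Determinant of the coordinate differences = (-20)·(-5) − 15·(-55) = 925.
∂h/∂x = [(+0.15)·(-5) − (-0.02)·(-55)] / 925 = -0.002000
∂h/∂y = [(-20)·(-0.02) − 15·(+0.15)] / 925 = -0.002000
Flow = −∇h = (+0.002000 east, +0.002000 north), which points northeast.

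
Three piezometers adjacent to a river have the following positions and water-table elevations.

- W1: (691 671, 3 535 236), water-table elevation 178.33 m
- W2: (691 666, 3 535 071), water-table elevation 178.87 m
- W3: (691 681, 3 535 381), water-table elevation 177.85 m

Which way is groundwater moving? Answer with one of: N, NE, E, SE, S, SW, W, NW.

N

Taking W1 as reference: W2−W1 = (-5, -165, +0.54); W3−W1 = (10, 145, -0.48).
Determinant of the coordinate differences = (-5)·145 − 10·(-165) = 925.
∂h/∂x = [(+0.54)·145 − (-0.48)·(-165)] / 925 = -0.0009730
∂h/∂y = [(-5)·(-0.48) − 10·(+0.54)] / 925 = -0.003243
Flow = −∇h = (+0.0009730 east, +0.003243 north), which points north.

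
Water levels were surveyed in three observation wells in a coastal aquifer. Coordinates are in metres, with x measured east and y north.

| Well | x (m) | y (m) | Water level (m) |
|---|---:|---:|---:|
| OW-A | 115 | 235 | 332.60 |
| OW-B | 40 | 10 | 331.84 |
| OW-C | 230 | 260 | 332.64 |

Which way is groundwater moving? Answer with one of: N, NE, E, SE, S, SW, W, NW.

Differences from OW-A: to OW-B (Δx, Δy, Δh) = (-75, -225, -0.76); to OW-C = (115, 25, +0.04).
Solve a·Δx + b·Δy = Δh: det = (-75)·25 − 115·(-225) = 24000.
∂h/∂x = [(-0.76)·25 − (+0.04)·(-225)] / 24000 = -0.0004167
∂h/∂y = [(-75)·(+0.04) − 115·(-0.76)] / 24000 = +0.003517
Flow = −∇h = (+0.0004167 east, -0.003517 north), which points south.

S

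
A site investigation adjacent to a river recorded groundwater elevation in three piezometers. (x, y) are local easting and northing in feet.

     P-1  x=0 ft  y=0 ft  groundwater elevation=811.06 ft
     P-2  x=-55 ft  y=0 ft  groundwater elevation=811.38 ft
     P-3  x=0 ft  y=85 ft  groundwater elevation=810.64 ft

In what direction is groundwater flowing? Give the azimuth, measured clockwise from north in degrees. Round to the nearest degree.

050°

∂h/∂x = (811.38 − 811.06) / (-55 − 0) = -0.005818
∂h/∂y = (810.64 − 811.06) / (85 − 0) = -0.004941
Flow direction (−∇h) has components (+0.005818 E, +0.004941 N).
Azimuth = atan2(E, N) = atan2(+0.005818, +0.004941) = 49.7° ≈ 050°.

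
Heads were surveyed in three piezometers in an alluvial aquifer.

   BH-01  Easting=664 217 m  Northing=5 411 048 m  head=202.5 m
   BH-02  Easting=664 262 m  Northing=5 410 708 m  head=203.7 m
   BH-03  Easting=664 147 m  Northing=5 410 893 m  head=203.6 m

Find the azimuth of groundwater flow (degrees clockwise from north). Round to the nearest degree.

With h = a·x + b·y + c and BH-01 as origin, the differences give:
  45·a + (-340)·b = +1.2
  (-70)·a + (-155)·b = +1.1
Eliminate b (×(-155) and ×(-340), subtract): -30775·a = 188.00 → a = ∂h/∂x = -0.006109
Back-substitute: b = ∂h/∂y = -0.004338.
Flow direction (−∇h) has components (+0.006109 E, +0.004338 N).
Azimuth = atan2(E, N) = atan2(+0.006109, +0.004338) = 54.6° ≈ 055°.

055°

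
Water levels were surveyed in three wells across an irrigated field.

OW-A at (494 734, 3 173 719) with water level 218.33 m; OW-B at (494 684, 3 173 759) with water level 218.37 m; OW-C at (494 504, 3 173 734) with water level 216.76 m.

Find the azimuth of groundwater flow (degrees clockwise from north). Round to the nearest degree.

With h = a·x + b·y + c and OW-A as origin, the differences give:
  (-50)·a + 40·b = +0.04
  (-230)·a + 15·b = -1.57
Eliminate b (×15 and ×40, subtract): 8450·a = 63.400 → a = ∂h/∂x = +0.007503
Back-substitute: b = ∂h/∂y = +0.01038.
Flow direction (−∇h) has components (-0.007503 E, -0.01038 N).
Azimuth = atan2(E, N) = atan2(-0.007503, -0.01038) = 215.9° ≈ 216°.

216°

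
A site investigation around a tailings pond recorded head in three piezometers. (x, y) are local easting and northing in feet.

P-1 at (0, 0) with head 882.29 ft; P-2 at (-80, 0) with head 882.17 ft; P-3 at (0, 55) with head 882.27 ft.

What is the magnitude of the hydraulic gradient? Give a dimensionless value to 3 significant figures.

∂h/∂x = (882.17 − 882.29) / (-80 − 0) = +0.001500
∂h/∂y = (882.27 − 882.29) / (55 − 0) = -0.0003636
|∇h| = √(0.001500² + -0.0003636²) = 0.001543

0.00154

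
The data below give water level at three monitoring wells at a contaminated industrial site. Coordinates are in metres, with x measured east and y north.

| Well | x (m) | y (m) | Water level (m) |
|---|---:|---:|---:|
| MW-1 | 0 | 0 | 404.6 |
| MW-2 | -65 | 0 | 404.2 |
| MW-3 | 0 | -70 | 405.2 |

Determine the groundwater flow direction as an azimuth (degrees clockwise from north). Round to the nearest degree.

324°

∂h/∂x = (404.2 − 404.6) / (-65 − 0) = +0.006154
∂h/∂y = (405.2 − 404.6) / (-70 − 0) = -0.008571
Flow direction (−∇h) has components (-0.006154 E, +0.008571 N).
Azimuth = atan2(E, N) = atan2(-0.006154, +0.008571) = 324.3° ≈ 324°.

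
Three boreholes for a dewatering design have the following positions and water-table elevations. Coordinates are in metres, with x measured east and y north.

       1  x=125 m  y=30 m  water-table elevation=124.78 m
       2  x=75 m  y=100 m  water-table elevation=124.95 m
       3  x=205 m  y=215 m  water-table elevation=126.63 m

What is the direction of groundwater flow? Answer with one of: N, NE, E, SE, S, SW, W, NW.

With h = a·x + b·y + c and 1 as origin, the differences give:
  (-50)·a + 70·b = +0.17
  80·a + 185·b = +1.85
Eliminate b (×185 and ×70, subtract): -14850·a = -98.050 → a = ∂h/∂x = +0.006603
Back-substitute: b = ∂h/∂y = +0.007145.
Flow = −∇h = (-0.006603 east, -0.007145 north), which points southwest.

SW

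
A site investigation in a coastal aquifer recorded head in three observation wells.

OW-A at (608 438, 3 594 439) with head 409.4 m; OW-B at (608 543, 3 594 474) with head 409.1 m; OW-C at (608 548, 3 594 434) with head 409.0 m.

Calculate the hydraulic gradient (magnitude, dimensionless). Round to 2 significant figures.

Differences from OW-A: to OW-B (Δx, Δy, Δh) = (105, 35, -0.3); to OW-C = (110, -5, -0.4).
Determinant of the coordinate differences = 105·(-5) − 110·35 = -4375.
∂h/∂x = [(-0.3)·(-5) − (-0.4)·35] / -4375 = -0.003543
∂h/∂y = [105·(-0.4) − 110·(-0.3)] / -4375 = +0.002057
|∇h| = √(-0.003543² + 0.002057²) = 0.004097

0.0041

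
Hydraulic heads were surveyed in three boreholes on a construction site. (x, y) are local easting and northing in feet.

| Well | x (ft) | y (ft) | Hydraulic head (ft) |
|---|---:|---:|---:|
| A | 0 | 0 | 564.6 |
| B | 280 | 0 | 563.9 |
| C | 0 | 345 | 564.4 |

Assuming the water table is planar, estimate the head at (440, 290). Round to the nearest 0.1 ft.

∂h/∂x = (563.9 − 564.6) / (280 − 0) = -0.002500
∂h/∂y = (564.4 − 564.6) / (345 − 0) = -0.0005797
h(440, 290) = 564.6 + (-0.002500)·(440) + (-0.0005797)·(290) = 564.6 -1.100 -0.168 = 563.332 ft.

563.3 ft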